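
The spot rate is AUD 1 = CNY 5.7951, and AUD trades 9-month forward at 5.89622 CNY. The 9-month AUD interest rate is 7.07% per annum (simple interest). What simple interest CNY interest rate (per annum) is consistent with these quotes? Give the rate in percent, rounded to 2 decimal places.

9.52%

T = 9/12 years.
F/S = 5.89622/5.7951 = 1.0174492 = (growth of CNY) / (growth of AUD).
AUD growth factor: 1 + 0.0707×9/12 = 1.053025.
So the CNY growth factor = 1.0713994.
r = (1.0713994 − 1)/(9/12) = 0.095199 → 9.52%.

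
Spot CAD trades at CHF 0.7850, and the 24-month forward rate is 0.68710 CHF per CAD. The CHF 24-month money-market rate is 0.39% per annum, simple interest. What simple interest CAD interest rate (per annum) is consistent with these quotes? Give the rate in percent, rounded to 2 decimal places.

7.57%

T = 2 years.
F/S = 0.6871/0.785 = 0.8752866 = (growth of CHF) / (growth of CAD).
The CHF side grows by 1 + 0.0039×2 = 1.007800.
That pins the CAD growth at 1.1513943.
(1.1513943 − 1)/T = 0.075697, i.e. 7.57%.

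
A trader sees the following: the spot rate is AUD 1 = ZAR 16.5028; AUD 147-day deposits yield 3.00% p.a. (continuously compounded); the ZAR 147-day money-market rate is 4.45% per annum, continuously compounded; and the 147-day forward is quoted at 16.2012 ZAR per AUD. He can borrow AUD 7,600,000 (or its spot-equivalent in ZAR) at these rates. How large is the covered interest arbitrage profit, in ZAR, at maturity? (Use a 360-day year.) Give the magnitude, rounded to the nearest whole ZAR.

ZAR 3,074,393

T = 147/360 years.
Route A — deposit AUD, sell forward: 7,600,000 × 1.01232533857 × 16.2012 = ZAR 124,646,728.09.
Route B — convert at spot, deposit ZAR: 7,600,000 × 16.5028 × 1.01833692742 = ZAR 127,721,120.91.
The quoted forward undervalues AUD, so borrow AUD, convert to ZAR at spot, deposit the ZAR at 4.45%, and buy AUD forward at 16.2012 to cover the loan.
The gap between the two covered legs is ZAR 3,074,393.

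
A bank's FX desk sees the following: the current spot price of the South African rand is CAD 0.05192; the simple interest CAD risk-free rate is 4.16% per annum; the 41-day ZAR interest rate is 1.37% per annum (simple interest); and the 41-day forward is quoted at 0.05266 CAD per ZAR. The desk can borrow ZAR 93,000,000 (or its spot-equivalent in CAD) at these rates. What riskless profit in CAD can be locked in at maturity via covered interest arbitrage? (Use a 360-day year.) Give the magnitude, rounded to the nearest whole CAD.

T = 41/360 years.
Invest the ZAR and cover forward: 93,000,000 × 1.001560278 × 0.05266 = CAD 4,905,021.27.
Convert at spot and invest in CAD: 93,000,000 × 0.05192 × 1.004737778 = CAD 4,851,436.65.
The quoted forward overvalues ZAR, so borrow CAD, buy ZAR at spot, deposit the ZAR at 1.37%, and sell the proceeds forward at 0.05266.
Profit = 4,905,021.27 − 4,851,436.65 = CAD 53,585.

CAD 53,585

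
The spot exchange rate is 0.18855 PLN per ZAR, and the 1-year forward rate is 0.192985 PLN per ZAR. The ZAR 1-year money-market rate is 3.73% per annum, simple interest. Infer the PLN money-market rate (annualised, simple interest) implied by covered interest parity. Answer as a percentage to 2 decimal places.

T = 1 year.
CIP gives F = S · g_PLN/g_ZAR, so g_PLN/g_ZAR = 0.192985/0.18855 = 1.0235216.
The ZAR side grows by 1 + 0.0373×1 = 1.037300.
That pins the PLN growth at 1.061699.
(1.061699 − 1)/T = 0.061699, i.e. 6.17%.

6.17%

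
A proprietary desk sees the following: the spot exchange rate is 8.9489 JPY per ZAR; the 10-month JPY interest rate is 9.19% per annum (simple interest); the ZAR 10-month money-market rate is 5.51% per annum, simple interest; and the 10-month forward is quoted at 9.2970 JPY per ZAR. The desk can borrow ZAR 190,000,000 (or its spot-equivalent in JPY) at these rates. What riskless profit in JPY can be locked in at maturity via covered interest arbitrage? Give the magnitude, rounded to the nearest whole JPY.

JPY 17,033,625

T = 10/12 years.
Keep in ZAR, deliver into the forward: 190,000,000·1.045916666667·9.2970 = JPY 1,847,538,577.50.
Swap to JPY now, deposit: 190,000,000·8.9489·1.076583333333 = JPY 1,830,504,952.42.
The quoted forward overvalues ZAR, so borrow JPY, buy ZAR at spot, deposit the ZAR at 5.51%, and sell the proceeds forward at 9.2970.
Profit = 1,847,538,577.50 − 1,830,504,952.42 = JPY 17,033,625.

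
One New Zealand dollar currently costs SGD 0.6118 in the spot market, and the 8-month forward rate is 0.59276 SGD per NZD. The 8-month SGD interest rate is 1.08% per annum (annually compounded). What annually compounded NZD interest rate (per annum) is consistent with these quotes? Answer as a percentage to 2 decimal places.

5.99%

T = 8/12 years.
By CIP, F/S equals the SGD-to-NZD growth ratio: 0.59276/0.6118 = 0.9688787.
SGD growth factor: (1 + 0.0108)^(8/12) = 1.0071871.
That pins the NZD growth at 1.0395389.
Annualise: 1.0395389^(12/8) − 1 = 0.059891 = 5.99%.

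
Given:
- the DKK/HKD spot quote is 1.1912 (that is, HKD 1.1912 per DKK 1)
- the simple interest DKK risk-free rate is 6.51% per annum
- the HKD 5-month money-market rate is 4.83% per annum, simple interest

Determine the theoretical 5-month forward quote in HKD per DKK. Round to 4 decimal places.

1.1831

T = 5/12 years.
Growth of 1 HKD over T: 1 + 0.0483×5/12 = 1.020125.
Growth of 1 DKK over T: 1 + 0.0651×5/12 = 1.027125.
Forward (HKD per DKK) = 1.1912 × 1.020125 / 1.027125 = 1.183082.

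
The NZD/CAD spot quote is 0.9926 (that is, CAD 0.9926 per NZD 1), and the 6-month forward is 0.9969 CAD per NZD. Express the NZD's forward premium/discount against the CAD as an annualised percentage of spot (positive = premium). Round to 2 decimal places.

+0.87%

T = 6/12 years.
(F − S)/S = (0.9969 − 0.9926)/0.9926 = 0.0043321.
×(1/T) gives 0.87% p.a.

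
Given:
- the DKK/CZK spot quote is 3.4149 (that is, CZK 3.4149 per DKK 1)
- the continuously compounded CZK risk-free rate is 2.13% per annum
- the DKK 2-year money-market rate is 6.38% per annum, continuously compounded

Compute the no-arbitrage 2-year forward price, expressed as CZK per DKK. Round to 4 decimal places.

T = 2 years.
CZK growth factor: e^(0.0213×2) = 1.0435204.
DKK growth factor: e^(0.0638×2) = 1.1360985.
So F = 3.4149 × 1.0435204 / 1.1360985 = 3.136628 (CZK/DKK).

3.1366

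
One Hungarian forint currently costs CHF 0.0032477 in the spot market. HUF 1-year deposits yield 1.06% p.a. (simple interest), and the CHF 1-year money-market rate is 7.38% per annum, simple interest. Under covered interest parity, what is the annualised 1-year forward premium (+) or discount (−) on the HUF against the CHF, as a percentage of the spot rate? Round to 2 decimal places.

+6.25%

T = 1 year.
CIP forward (CHF per HUF) = 0.0032477 × 1.073800/1.010600 = 0.0034508018.
(F − S)/S ÷ T = (0.0034508018 − 0.0032477)/0.0032477/1 = 0.062537 → 6.25%.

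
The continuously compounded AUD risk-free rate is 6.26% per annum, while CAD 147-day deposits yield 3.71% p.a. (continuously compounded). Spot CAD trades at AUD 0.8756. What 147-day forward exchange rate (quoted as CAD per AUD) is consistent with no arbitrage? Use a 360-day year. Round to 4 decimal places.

T = 147/360 years.
Growth of 1 AUD over T: e^(0.0626×147/360) = 1.0258912.
Growth of 1 CAD over T: e^(0.0371×147/360) = 1.0152645.
So F = 0.8756 × 1.0258912 / 1.0152645 = 0.8847648 (AUD/CAD).
Invert for CAD per AUD: 1 / 0.8847648 = 1.1302.

1.1302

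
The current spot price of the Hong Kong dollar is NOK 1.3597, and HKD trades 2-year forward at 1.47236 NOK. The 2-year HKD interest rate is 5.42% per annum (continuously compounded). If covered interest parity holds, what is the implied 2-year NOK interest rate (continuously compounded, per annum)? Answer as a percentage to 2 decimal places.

T = 2 years.
CIP gives F = S · g_NOK/g_HKD, so g_NOK/g_HKD = 1.47236/1.3597 = 1.0828565.
HKD growth factor: e^(0.0542×2) = 1.1144935.
Hence g_NOK = 1.2068365.
Take logs: ln 1.2068365 / 2 = 0.094001, so 9.40%.

9.40%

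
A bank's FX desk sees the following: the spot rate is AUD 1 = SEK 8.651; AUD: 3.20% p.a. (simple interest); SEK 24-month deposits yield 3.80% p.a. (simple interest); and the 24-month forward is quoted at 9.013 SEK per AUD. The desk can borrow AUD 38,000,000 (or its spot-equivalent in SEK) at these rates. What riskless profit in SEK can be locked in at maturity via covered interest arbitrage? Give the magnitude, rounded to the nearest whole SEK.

T = 2 years.
Invest the AUD and cover forward: 38,000,000 × 1.064000 × 9.013 = SEK 364,413,616.00.
Convert at spot and invest in SEK: 38,000,000 × 8.651 × 1.076000 = SEK 353,722,088.00.
The quoted forward overvalues AUD, so borrow SEK, buy AUD at spot, deposit the AUD at 3.20%, and sell the proceeds forward at 9.013.
Arbitrage profit = |364,413,616.00 − 353,722,088.00| = SEK 10,691,528.

SEK 10,691,528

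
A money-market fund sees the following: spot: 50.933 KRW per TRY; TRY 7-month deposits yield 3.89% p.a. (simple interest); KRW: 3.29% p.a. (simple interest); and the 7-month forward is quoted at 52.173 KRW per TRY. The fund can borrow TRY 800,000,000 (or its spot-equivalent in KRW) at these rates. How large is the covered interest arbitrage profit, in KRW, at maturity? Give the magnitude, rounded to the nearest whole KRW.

T = 7/12 years.
Route A — deposit TRY, sell forward: 800,000,000 × 1.022691666667 × 52.173 = KRW 42,685,513,860.01.
Route B — convert at spot, deposit KRW: 800,000,000 × 50.933 × 1.019191666667 = KRW 41,528,391,326.68.
The quoted forward overvalues TRY, so borrow KRW, buy TRY at spot, deposit the TRY at 3.89%, and sell the proceeds forward at 52.173.
The gap between the two covered legs is KRW 1,157,122,533.

KRW 1,157,122,533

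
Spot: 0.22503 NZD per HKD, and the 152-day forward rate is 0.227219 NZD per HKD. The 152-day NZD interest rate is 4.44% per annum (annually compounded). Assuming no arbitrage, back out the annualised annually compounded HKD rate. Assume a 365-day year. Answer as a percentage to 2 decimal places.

T = 152/365 years.
CIP gives F = S · g_NZD/g_HKD, so g_NZD/g_HKD = 0.227219/0.22503 = 1.0097276.
The NZD side grows by (1 + 0.0444)^(152/365) = 1.0182558.
Hence g_HKD = 1.008446.
r = 1.008446^(365/152) − 1 = 0.020402 → 2.04%.

2.04%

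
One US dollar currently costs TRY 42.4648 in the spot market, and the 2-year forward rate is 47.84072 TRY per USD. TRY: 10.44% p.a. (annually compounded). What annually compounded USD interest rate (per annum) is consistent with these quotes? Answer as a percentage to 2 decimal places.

T = 2 years.
CIP gives F = S · g_TRY/g_USD, so g_TRY/g_USD = 47.84072/42.4648 = 1.1265971.
The TRY side grows by (1 + 0.1044)^2 = 1.2196994.
That pins the USD growth at 1.0826403.
Annualise: 1.0826403^(1/2) − 1 = 0.040500 = 4.05%.

4.05%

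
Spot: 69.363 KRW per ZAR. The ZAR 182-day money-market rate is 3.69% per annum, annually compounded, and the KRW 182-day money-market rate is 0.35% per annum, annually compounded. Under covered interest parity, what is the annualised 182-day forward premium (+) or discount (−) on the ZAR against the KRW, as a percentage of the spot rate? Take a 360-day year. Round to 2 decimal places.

T = 182/360 years.
F = S · g_KRW/g_ZAR = 69.363 × 1.0017679/1.0184879 = 68.224303.
Annualised premium = (F − S)/S × (1/T) = (68.224303 − 69.363)/69.363 ÷ (182/360) = -3.25%.

-3.25%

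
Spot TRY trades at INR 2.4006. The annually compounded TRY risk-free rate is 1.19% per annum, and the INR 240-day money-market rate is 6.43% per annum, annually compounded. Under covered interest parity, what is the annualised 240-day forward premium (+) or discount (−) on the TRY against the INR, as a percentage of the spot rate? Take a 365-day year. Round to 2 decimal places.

T = 240/365 years.
CIP forward (INR per TRY) = 2.4006 × 1.0418269/1.0078088 = 2.4816311.
(F − S)/S ÷ T = (2.4816311 − 2.4006)/2.4006/(240/365) = 0.051335 → 5.13%.

+5.13%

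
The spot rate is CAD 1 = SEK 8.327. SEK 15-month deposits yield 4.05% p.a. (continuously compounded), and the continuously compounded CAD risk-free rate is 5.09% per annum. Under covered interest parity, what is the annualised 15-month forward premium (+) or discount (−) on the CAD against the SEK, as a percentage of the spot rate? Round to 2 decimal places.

T = 15/12 years.
No-arbitrage forward: 8.327 × 1.0519283 / 1.0656927 = 8.219449 SEK/CAD.
Annualised premium = (F − S)/S × (1/T) = (8.219449 − 8.327)/8.327 ÷ (15/12) = -1.03%.

-1.03%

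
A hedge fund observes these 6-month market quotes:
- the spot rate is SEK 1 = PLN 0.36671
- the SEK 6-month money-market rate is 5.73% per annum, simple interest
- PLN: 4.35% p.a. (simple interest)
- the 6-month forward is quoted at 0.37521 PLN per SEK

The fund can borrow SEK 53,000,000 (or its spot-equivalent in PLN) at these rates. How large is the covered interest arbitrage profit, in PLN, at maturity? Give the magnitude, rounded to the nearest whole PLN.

T = 6/12 years.
Invest the SEK and cover forward: 53,000,000 × 1.028650 × 0.37521 = PLN 20,455,867.62.
Convert at spot and invest in PLN: 53,000,000 × 0.36671 × 1.021750 = PLN 19,858,354.95.
The quoted forward overvalues SEK, so borrow PLN, buy SEK at spot, deposit the SEK at 5.73%, and sell the proceeds forward at 0.37521.
Arbitrage profit = |20,455,867.62 − 19,858,354.95| = PLN 597,513.

PLN 597,513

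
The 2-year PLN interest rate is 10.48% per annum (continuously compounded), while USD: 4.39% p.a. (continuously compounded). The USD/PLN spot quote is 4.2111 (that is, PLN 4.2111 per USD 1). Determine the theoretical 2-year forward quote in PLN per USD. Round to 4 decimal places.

4.7566

T = 2 years.
Growth of 1 PLN over T: e^(0.1048×2) = 1.2331847.
USD growth factor: e^(0.0439×2) = 1.0917697.
So F = 4.2111 × 1.2331847 / 1.0917697 = 4.756556 (PLN/USD).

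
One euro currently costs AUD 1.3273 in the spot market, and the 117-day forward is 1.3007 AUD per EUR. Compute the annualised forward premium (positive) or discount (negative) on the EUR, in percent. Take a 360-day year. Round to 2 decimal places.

-6.17%

T = 117/360 years.
Period premium: (1.3007 − 1.3273)/1.3273 = -0.0200407.
Per annum: -0.0200407 / (117/360) = -0.061664 = -6.17%.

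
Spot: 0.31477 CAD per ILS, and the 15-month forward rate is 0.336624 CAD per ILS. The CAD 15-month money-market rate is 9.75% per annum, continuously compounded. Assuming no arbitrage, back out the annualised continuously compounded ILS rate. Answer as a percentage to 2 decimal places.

4.38%

T = 15/12 years.
F/S = 0.336624/0.31477 = 1.0694285 = (growth of CAD) / (growth of ILS).
The CAD side grows by e^(0.0975×15/12) = 1.1296129.
Hence g_ILS = 1.0562772.
Take logs: ln 1.0562772 / (15/12) = 0.043801, so 4.38%.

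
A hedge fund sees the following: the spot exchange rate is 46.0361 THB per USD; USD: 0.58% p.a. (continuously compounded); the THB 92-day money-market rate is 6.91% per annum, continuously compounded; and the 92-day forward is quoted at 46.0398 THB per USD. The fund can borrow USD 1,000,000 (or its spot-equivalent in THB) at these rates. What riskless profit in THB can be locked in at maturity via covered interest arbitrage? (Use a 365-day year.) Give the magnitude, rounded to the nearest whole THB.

T = 92/365 years.
Route A — deposit USD, sell forward: 1,000,000 × 1.0014629869 × 46.0398 = THB 46,107,155.62.
Route B — convert at spot, deposit THB: 1,000,000 × 46.0361 × 1.0175695464 = THB 46,844,933.40.
The quoted forward undervalues USD, so borrow USD, convert to THB at spot, deposit the THB at 6.91%, and buy USD forward at 46.0398 to cover the loan.
Profit = 46,844,933.40 − 46,107,155.62 = THB 737,778.

THB 737,778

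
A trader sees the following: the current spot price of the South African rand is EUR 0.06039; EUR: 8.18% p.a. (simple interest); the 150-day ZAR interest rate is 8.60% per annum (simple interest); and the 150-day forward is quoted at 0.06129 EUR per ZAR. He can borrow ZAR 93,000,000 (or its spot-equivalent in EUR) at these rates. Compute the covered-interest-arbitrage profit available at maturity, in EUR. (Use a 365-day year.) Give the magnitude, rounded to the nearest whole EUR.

T = 150/365 years.
Invest the ZAR and cover forward: 93,000,000 × 1.035342466 × 0.06129 = EUR 5,901,421.00.
Convert at spot and invest in EUR: 93,000,000 × 0.06039 × 1.033616438 = EUR 5,805,068.99.
The quoted forward overvalues ZAR, so borrow EUR, buy ZAR at spot, deposit the ZAR at 8.60%, and sell the proceeds forward at 0.06129.
The gap between the two covered legs is EUR 96,352.

EUR 96,352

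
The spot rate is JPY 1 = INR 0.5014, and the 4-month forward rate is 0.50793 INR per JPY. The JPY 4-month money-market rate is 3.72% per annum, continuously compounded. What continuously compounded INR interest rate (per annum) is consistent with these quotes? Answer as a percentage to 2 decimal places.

T = 4/12 years.
CIP gives F = S · g_INR/g_JPY, so g_INR/g_JPY = 0.50793/0.5014 = 1.0130235.
The JPY side grows by e^(0.0372×4/12) = 1.0124772.
Hence g_INR = 1.0256632.
r = ln(1.0256632)/(4/12) = 0.076018 → 7.60%.

7.60%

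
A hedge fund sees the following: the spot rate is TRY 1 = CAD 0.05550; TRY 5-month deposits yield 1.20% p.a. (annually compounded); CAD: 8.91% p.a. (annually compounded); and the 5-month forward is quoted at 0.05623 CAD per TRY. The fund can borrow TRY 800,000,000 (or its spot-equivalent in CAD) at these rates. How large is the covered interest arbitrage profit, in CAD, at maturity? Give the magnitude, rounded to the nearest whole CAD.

T = 5/12 years.
Route A — deposit TRY, sell forward: 800,000,000 × 1.00498261 × 0.05623 = CAD 45,208,137.73.
Route B — convert at spot, deposit CAD: 800,000,000 × 0.05550 × 1.0362031285 = CAD 46,007,418.91.
The quoted forward undervalues TRY, so borrow TRY, convert to CAD at spot, deposit the CAD at 8.91%, and buy TRY forward at 0.05623 to cover the loan.
Profit = 46,007,418.91 − 45,208,137.73 = CAD 799,281.

CAD 799,281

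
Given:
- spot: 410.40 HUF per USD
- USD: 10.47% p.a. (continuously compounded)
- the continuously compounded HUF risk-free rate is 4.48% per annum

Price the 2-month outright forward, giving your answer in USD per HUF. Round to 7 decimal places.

0.0024611

T = 2/12 years.
Growth of 1 HUF over T: e^(0.0448×2/12) = 1.0074946.
USD accumulates by e^(0.1047×2/12) = 1.0176031.
So F = 410.4 × 1.0074946 / 1.0176031 = 406.3232 (HUF/USD).
Invert for USD per HUF: 1 / 406.3232 = 0.0024611.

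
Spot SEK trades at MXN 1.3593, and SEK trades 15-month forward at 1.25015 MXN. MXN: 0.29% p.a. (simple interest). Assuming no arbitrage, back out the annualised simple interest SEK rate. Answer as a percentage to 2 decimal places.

T = 15/12 years.
By CIP, F/S equals the MXN-to-SEK growth ratio: 1.25015/1.3593 = 0.9197013.
MXN growth factor: 1 + 0.0029×15/12 = 1.003625.
That pins the SEK growth at 1.091251.
(1.091251 − 1)/T = 0.073001, i.e. 7.30%.

7.30%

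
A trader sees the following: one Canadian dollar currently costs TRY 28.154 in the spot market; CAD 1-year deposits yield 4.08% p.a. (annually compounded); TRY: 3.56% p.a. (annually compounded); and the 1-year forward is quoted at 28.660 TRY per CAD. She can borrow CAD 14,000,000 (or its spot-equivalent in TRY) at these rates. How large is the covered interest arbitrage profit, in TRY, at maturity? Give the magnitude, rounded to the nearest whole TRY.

T = 1 year.
Keep in CAD, deliver into the forward: 14,000,000·1.040800·28.660 = TRY 417,610,592.00.
Swap to TRY now, deposit: 14,000,000·28.154·1.035600 = TRY 408,187,953.60.
The quoted forward overvalues CAD, so borrow TRY, buy CAD at spot, deposit the CAD at 4.08%, and sell the proceeds forward at 28.660.
Profit = 417,610,592.00 − 408,187,953.60 = TRY 9,422,638.

TRY 9,422,638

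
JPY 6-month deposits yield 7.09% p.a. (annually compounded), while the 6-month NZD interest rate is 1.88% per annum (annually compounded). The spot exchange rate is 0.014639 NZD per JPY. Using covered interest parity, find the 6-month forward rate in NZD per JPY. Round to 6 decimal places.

T = 6/12 years.
Growth of 1 NZD over T: (1 + 0.0188)^(6/12) = 1.0093562.
JPY accumulates by (1 + 0.0709)^(6/12) = 1.034843.
So F = 0.014639 × 1.0093562 / 1.034843 = 0.01427846 (NZD/JPY).

0.014278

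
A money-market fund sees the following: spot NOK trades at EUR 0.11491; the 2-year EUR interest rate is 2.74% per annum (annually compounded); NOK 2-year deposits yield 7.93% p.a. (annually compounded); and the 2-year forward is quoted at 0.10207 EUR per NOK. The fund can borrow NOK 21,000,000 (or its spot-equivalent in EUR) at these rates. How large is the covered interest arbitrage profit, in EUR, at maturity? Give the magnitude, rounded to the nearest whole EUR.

T = 2 years.
Keep in NOK, deliver into the forward: 21,000,000·1.16488849·0.10207 = EUR 2,496,903.53.
Swap to EUR now, deposit: 21,000,000·0.11491·1.05555076 = EUR 2,547,160.09.
The quoted forward undervalues NOK, so borrow NOK, convert to EUR at spot, deposit the EUR at 2.74%, and buy NOK forward at 0.10207 to cover the loan.
The gap between the two covered legs is EUR 50,257.

EUR 50,257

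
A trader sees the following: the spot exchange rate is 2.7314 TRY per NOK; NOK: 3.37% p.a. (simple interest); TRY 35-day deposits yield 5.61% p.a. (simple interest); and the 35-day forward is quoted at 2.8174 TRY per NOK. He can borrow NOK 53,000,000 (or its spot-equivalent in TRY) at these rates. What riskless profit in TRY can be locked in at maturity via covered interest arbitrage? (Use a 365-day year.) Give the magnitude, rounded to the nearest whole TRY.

T = 35/365 years.
Keep in NOK, deliver into the forward: 53,000,000·1.00323150685·2.8174 = TRY 149,804,735.71.
Swap to TRY now, deposit: 53,000,000·2.7314·1.00537945205 = TRY 145,542,952.07.
The quoted forward overvalues NOK, so borrow TRY, buy NOK at spot, deposit the NOK at 3.37%, and sell the proceeds forward at 2.8174.
Arbitrage profit = |149,804,735.71 − 145,542,952.07| = TRY 4,261,784.

TRY 4,261,784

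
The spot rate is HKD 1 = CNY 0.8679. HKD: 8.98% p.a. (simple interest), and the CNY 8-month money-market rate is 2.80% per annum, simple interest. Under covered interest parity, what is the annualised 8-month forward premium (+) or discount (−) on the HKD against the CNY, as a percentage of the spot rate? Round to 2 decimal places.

-5.83%

T = 8/12 years.
F = S · g_CNY/g_HKD = 0.8679 × 1.0186667/1.0598667 = 0.8341623.
(F − S)/S ÷ T = (0.8341623 − 0.8679)/0.8679/(8/12) = -0.058309 → -5.83%.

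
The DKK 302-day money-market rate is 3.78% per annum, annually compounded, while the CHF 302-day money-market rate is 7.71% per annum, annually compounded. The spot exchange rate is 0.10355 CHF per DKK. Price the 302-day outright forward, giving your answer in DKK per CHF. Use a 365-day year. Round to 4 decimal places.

9.3647

T = 302/365 years.
Growth of 1 CHF over T: (1 + 0.0771)^(302/365) = 1.0633801.
Growth of 1 DKK over T: (1 + 0.0378)^(302/365) = 1.0311751.
Forward (CHF per DKK) = 0.10355 × 1.0633801 / 1.0311751 = 0.1067840.
Quoted the other way: 1/0.1067840 = 9.3647 DKK per CHF.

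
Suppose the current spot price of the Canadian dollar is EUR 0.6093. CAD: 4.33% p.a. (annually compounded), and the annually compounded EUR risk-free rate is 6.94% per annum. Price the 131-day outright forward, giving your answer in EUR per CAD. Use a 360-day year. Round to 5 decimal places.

T = 131/360 years.
EUR growth factor: (1 + 0.0694)^(131/360) = 1.0247166.
CAD accumulates by (1 + 0.0433)^(131/360) = 1.0155444.
CIP: F = S · (grow EUR)/(grow CAD) = 0.6093 × 1.0247166/1.0155444 = 0.6148031 EUR per CAD.

0.61480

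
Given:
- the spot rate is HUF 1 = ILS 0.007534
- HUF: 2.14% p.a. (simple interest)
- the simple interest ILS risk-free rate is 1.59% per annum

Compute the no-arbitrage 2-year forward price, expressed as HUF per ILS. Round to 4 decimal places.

T = 2 years.
Growth of 1 ILS over T: 1 + 0.0159×2 = 1.031800.
HUF accumulates by 1 + 0.0214×2 = 1.042800.
CIP: F = S · (grow ILS)/(grow HUF) = 0.007534 × 1.031800/1.042800 = 0.00745452743 ILS per HUF.
Invert for HUF per ILS: 1 / 0.00745452743 = 134.1467.

134.1467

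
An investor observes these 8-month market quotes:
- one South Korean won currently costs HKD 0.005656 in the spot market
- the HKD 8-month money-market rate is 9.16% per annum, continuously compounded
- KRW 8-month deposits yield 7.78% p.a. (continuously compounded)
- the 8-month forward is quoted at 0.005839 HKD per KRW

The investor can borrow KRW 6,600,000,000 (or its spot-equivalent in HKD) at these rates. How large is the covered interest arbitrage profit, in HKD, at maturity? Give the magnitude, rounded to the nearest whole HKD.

HKD 908,714

T = 8/12 years.
Keep in KRW, deliver into the forward: 6,600,000,000·1.0532353018·0.005839 = HKD 40,588,950.12.
Swap to HKD now, deposit: 6,600,000,000·0.005656·1.0629697765 = HKD 39,680,236.57.
The quoted forward overvalues KRW, so borrow HKD, buy KRW at spot, deposit the KRW at 7.78%, and sell the proceeds forward at 0.005839.
Profit = 40,588,950.12 − 39,680,236.57 = HKD 908,714.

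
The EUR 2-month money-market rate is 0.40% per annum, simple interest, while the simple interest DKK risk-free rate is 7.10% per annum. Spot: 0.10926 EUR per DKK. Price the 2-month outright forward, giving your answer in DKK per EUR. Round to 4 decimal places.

T = 2/12 years.
Growth of 1 EUR over T: 1 + 0.0040×2/12 = 1.0006667.
Growth of 1 DKK over T: 1 + 0.0710×2/12 = 1.0118333.
Forward (EUR per DKK) = 0.10926 × 1.0006667 / 1.0118333 = 0.1080542.
Quoted the other way: 1/0.1080542 = 9.2546 DKK per EUR.

9.2546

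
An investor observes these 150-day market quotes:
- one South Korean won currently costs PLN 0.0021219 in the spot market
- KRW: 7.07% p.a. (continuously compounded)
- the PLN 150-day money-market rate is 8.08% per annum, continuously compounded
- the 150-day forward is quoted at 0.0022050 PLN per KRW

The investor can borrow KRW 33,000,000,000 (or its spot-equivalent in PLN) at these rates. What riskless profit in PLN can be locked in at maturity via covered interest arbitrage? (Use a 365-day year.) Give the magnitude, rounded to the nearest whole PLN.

T = 150/365 years.
Keep in KRW, deliver into the forward: 33,000,000,000·1.0294810028·0.0022050 = PLN 74,910,185.17.
Swap to PLN now, deposit: 33,000,000,000·0.0021219·1.0337629345 = PLN 72,386,871.83.
The quoted forward overvalues KRW, so borrow PLN, buy KRW at spot, deposit the KRW at 7.07%, and sell the proceeds forward at 0.0022050.
The gap between the two covered legs is PLN 2,523,313.

PLN 2,523,313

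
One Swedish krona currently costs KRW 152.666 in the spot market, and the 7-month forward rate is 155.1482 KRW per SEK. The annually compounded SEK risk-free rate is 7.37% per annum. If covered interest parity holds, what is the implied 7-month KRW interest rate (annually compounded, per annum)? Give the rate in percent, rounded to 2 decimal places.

T = 7/12 years.
F/S = 155.1482/152.666 = 1.0162590 = (growth of KRW) / (growth of SEK).
The SEK side grows by (1 + 0.0737)^(7/12) = 1.0423536.
That pins the KRW growth at 1.0593012.
Annualise: 1.0593012^(12/7) − 1 = 0.103800 = 10.38%.

10.38%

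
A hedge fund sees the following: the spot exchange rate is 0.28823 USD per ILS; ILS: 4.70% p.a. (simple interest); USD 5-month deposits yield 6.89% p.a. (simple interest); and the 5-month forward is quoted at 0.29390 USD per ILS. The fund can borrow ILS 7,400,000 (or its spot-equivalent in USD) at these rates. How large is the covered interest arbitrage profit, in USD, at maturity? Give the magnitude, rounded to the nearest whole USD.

T = 5/12 years.
Invest the ILS and cover forward: 7,400,000 × 1.019583333 × 0.29390 = USD 2,217,451.01.
Convert at spot and invest in USD: 7,400,000 × 0.28823 × 1.028708333 = USD 2,194,134.06.
The quoted forward overvalues ILS, so borrow USD, buy ILS at spot, deposit the ILS at 4.70%, and sell the proceeds forward at 0.29390.
The gap between the two covered legs is USD 23,317.

USD 23,317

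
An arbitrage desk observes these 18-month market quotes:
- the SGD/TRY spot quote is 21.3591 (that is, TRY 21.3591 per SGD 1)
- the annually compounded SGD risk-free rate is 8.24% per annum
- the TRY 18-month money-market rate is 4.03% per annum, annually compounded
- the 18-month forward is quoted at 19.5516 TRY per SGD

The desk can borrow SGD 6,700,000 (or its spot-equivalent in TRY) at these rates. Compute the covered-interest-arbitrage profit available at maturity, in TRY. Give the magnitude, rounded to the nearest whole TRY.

T = 18/12 years.
Keep in SGD, deliver into the forward: 6,700,000·1.12611223074·19.5516 = TRY 147,515,882.47.
Swap to TRY now, deposit: 6,700,000·21.3591·1.06105500368 = TRY 151,843,305.52.
The quoted forward undervalues SGD, so borrow SGD, convert to TRY at spot, deposit the TRY at 4.03%, and buy SGD forward at 19.5516 to cover the loan.
The gap between the two covered legs is TRY 4,327,423.

TRY 4,327,423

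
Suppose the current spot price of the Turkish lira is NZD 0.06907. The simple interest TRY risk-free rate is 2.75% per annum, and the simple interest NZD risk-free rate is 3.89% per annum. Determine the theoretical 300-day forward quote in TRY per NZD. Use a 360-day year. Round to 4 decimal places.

14.3448

T = 300/360 years.
NZD growth factor: 1 + 0.0389×300/360 = 1.03241667.
TRY growth factor: 1 + 0.0275×300/360 = 1.02291667.
Forward (NZD per TRY) = 0.06907 × 1.03241667 / 1.02291667 = 0.069711465.
Invert for TRY per NZD: 1 / 0.069711465 = 14.3448.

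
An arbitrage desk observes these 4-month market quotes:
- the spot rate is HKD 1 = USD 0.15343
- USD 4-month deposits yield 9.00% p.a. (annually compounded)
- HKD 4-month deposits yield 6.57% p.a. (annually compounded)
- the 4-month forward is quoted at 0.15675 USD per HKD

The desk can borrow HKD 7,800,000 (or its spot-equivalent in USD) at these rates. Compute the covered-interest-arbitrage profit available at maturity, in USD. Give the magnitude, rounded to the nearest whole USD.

USD 17,230

T = 4/12 years.
Route A — deposit HKD, sell forward: 7,800,000 × 1.021437164 × 0.15675 = USD 1,248,860.15.
Route B — convert at spot, deposit USD: 7,800,000 × 0.15343 × 1.029142467 = USD 1,231,630.36.
The quoted forward overvalues HKD, so borrow USD, buy HKD at spot, deposit the HKD at 6.57%, and sell the proceeds forward at 0.15675.
Profit = 1,248,860.15 − 1,231,630.36 = USD 17,230.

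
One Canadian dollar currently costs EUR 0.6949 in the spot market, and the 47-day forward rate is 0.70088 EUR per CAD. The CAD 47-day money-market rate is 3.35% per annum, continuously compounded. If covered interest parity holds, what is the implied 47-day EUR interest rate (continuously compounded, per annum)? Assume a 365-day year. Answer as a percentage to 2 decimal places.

T = 47/365 years.
By CIP, F/S equals the EUR-to-CAD growth ratio: 0.70088/0.6949 = 1.0086056.
The CAD side grows by e^(0.0335×47/365) = 1.004323.
That pins the EUR growth at 1.0129658.
Take logs: ln 1.0129658 / (47/365) = 0.100045, so 10.00%.

10.00%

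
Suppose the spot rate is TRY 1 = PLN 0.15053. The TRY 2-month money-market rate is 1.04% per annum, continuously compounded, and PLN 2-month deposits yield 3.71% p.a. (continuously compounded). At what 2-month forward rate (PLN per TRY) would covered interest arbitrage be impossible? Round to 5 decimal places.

0.15120

T = 2/12 years.
PLN growth factor: e^(0.0371×2/12) = 1.0062025.
Growth of 1 TRY over T: e^(0.0104×2/12) = 1.0017348.
Forward (PLN per TRY) = 0.15053 × 1.0062025 / 1.0017348 = 0.1512014.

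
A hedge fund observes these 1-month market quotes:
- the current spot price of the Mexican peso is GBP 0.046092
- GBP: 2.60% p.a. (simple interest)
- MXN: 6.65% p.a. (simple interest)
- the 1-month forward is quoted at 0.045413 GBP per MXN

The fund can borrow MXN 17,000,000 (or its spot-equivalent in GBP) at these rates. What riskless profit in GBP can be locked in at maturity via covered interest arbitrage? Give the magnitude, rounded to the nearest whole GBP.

T = 1/12 years.
Keep in MXN, deliver into the forward: 17,000,000·1.00554167·0.045413 = GBP 776,299.29.
Swap to GBP now, deposit: 17,000,000·0.046092·1.00216667 = GBP 785,261.72.
The quoted forward undervalues MXN, so borrow MXN, convert to GBP at spot, deposit the GBP at 2.60%, and buy MXN forward at 0.045413 to cover the loan.
Profit = 785,261.72 − 776,299.29 = GBP 8,962.

GBP 8,962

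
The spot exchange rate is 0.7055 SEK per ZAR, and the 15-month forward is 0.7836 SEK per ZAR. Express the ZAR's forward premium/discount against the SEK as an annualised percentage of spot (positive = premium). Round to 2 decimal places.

+8.86%

T = 15/12 years.
Period premium: (0.7836 − 0.7055)/0.7055 = 0.1107016.
×(1/T) gives 8.86% p.a.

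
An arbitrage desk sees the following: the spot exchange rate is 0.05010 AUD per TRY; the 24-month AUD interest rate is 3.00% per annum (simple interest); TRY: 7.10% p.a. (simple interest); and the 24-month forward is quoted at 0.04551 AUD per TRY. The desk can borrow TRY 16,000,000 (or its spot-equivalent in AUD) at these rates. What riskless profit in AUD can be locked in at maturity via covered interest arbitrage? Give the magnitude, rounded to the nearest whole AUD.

AUD 18,137

T = 2 years.
Keep in TRY, deliver into the forward: 16,000,000·1.142000·0.04551 = AUD 831,558.72.
Swap to AUD now, deposit: 16,000,000·0.05010·1.060000 = AUD 849,696.00.
The quoted forward undervalues TRY, so borrow TRY, convert to AUD at spot, deposit the AUD at 3.00%, and buy TRY forward at 0.04551 to cover the loan.
Profit = 849,696.00 − 831,558.72 = AUD 18,137.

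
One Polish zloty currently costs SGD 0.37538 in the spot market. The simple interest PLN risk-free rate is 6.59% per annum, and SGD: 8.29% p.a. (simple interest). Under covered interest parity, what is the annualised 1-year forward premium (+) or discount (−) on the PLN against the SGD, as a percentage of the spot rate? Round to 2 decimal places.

+1.59%

T = 1 year.
CIP forward (SGD per PLN) = 0.37538 × 1.082900/1.065900 = 0.38136692.
Annualised premium = (F − S)/S × (1/T) = (0.38136692 − 0.37538)/0.37538 ÷ 1 = 1.59%.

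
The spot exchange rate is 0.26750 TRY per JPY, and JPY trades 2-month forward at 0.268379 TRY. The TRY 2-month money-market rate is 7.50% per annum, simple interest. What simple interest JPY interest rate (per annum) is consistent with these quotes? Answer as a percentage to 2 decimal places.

T = 2/12 years.
CIP gives F = S · g_TRY/g_JPY, so g_TRY/g_JPY = 0.268379/0.2675 = 1.0032860.
The TRY side grows by 1 + 0.0750×2/12 = 1.012500.
Hence g_JPY = 1.0091838.
(1.0091838 − 1)/T = 0.055103, i.e. 5.51%.

5.51%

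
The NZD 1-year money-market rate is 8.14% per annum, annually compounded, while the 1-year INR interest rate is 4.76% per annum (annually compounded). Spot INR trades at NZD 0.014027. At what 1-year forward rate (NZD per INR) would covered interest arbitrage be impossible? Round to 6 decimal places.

0.014480

T = 1 year.
Growth of 1 NZD over T: (1 + 0.0814)^1 = 1.081400.
INR accumulates by (1 + 0.0476)^1 = 1.047600.
Forward (NZD per INR) = 0.014027 × 1.081400 / 1.047600 = 0.01447957.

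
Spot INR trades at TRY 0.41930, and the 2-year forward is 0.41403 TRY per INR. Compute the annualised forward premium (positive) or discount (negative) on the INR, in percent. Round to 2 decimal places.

T = 2 years.
INR trades forward at -1.25686% vs spot over the period.
×(1/T) gives -0.63% p.a.

-0.63%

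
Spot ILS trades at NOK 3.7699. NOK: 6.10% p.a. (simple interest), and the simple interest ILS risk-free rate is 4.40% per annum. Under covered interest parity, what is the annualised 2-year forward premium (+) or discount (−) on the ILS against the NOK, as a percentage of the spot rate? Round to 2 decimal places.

+1.56%

T = 2 years.
No-arbitrage forward: 3.7699 × 1.122000 / 1.088000 = 3.8877094 NOK/ILS.
(F − S)/S ÷ T = (3.8877094 − 3.7699)/3.7699/2 = 0.015625 → 1.56%.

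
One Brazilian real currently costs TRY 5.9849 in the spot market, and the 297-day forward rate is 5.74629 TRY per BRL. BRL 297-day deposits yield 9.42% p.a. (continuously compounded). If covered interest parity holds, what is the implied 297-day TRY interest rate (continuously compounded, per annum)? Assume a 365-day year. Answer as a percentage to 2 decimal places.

4.42%

T = 297/365 years.
By CIP, F/S equals the TRY-to-BRL growth ratio: 5.74629/5.9849 = 0.9601313.
The BRL side grows by e^(0.0942×297/365) = 1.0796646.
That pins the TRY growth at 1.0366198.
Take logs: ln 1.0366198 / (297/365) = 0.044200, so 4.42%.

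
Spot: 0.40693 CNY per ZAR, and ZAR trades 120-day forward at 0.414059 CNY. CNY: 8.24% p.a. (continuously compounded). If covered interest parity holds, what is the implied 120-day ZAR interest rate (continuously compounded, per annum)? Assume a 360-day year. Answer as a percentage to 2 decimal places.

T = 120/360 years.
F/S = 0.414059/0.40693 = 1.0175190 = (growth of CNY) / (growth of ZAR).
The CNY side grows by e^(0.0824×120/360) = 1.0278474.
That pins the ZAR growth at 1.0101506.
r = ln(1.0101506)/(120/360) = 0.030298 → 3.03%.

3.03%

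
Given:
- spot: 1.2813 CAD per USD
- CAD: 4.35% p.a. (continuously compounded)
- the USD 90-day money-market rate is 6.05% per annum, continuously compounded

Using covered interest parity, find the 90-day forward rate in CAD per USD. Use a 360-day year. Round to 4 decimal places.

T = 90/360 years.
CAD accumulates by e^(0.0435×90/360) = 1.0109343.
USD growth factor: e^(0.0605×90/360) = 1.015240.
CIP: F = S · (grow CAD)/(grow USD) = 1.2813 × 1.0109343/1.015240 = 1.275866 CAD per USD.

1.2759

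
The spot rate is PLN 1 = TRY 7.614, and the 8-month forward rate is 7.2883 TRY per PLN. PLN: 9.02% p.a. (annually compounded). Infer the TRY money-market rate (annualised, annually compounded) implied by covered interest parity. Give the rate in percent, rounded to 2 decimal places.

T = 8/12 years.
By CIP, F/S equals the TRY-to-PLN growth ratio: 7.2883/7.614 = 0.9572235.
PLN growth factor: (1 + 0.0902)^(8/12) = 1.0592638.
That pins the TRY growth at 1.0139522.
r = 1.0139522^(12/8) − 1 = 0.021001 → 2.10%.

2.10%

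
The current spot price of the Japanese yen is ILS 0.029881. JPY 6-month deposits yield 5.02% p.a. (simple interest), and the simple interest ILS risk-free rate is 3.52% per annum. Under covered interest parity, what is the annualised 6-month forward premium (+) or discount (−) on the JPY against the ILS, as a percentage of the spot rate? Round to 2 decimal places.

-1.46%

T = 6/12 years.
CIP forward (ILS per JPY) = 0.029881 × 1.017600/1.025100 = 0.029662380.
Annualised premium = (F − S)/S × (1/T) = (0.029662380 − 0.029881)/0.029881 ÷ (6/12) = -1.46%.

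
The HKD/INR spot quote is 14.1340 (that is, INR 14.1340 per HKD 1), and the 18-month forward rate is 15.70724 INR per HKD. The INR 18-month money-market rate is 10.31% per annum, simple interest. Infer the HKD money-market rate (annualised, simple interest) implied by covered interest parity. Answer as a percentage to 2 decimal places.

2.60%

T = 18/12 years.
CIP gives F = S · g_INR/g_HKD, so g_INR/g_HKD = 15.70724/14.134 = 1.1113089.
INR growth factor: 1 + 0.1031×18/12 = 1.154650.
So the HKD growth factor = 1.039000.
r = (1.039000 − 1)/(18/12) = 0.026000 → 2.60%.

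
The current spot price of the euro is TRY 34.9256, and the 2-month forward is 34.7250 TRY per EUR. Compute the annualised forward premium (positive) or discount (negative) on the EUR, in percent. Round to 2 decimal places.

-3.45%

T = 2/12 years.
EUR trades forward at -0.57436% vs spot over the period.
Per annum: -0.0057436 / (2/12) = -0.034462 = -3.45%.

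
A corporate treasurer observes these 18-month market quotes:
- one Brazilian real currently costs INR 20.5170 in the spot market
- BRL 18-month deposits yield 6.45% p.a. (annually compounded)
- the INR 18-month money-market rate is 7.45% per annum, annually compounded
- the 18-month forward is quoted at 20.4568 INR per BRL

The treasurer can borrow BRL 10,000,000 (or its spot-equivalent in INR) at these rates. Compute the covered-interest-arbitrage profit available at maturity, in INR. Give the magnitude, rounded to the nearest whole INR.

T = 18/12 years.
Invest the BRL and cover forward: 10,000,000 × 1.09829371578 × 20.4568 = INR 224,675,748.85.
Convert at spot and invest in INR: 10,000,000 × 20.5170 × 1.11380619662 = INR 228,519,617.36.
The quoted forward undervalues BRL, so borrow BRL, convert to INR at spot, deposit the INR at 7.45%, and buy BRL forward at 20.4568 to cover the loan.
The gap between the two covered legs is INR 3,843,869.

INR 3,843,869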